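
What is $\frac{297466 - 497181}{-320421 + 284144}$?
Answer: $\frac{199715}{36277} \approx 5.5053$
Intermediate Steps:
$\frac{297466 - 497181}{-320421 + 284144} = - \frac{199715}{-36277} = \left(-199715\right) \left(- \frac{1}{36277}\right) = \frac{199715}{36277}$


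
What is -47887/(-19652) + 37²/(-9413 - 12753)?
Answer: 517279827/217803116 ≈ 2.3750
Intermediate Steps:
-47887/(-19652) + 37²/(-9413 - 12753) = -47887*(-1/19652) + 1369/(-22166) = 47887/19652 + 1369*(-1/22166) = 47887/19652 - 1369/22166 = 517279827/217803116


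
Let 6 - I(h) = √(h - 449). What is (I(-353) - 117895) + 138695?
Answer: 20806 - I*√802 ≈ 20806.0 - 28.32*I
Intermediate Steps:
I(h) = 6 - √(-449 + h) (I(h) = 6 - √(h - 449) = 6 - √(-449 + h))
(I(-353) - 117895) + 138695 = ((6 - √(-449 - 353)) - 117895) + 138695 = ((6 - √(-802)) - 117895) + 138695 = ((6 - I*√802) - 117895) + 138695 = (-117889 - I*√802) + 138695 = 20806 - I*√802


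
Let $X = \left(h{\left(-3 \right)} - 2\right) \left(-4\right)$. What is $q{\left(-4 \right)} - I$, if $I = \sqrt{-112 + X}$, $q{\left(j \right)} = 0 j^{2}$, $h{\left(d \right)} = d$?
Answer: $- 2 i \sqrt{23} \approx - 9.5917 i$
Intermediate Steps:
$q{\left(j \right)} = 0$
$X = 20$ ($X = \left(-3 - 2\right) \left(-4\right) = \left(-5\right) \left(-4\right) = 20$)
$I = 2 i \sqrt{23}$ ($I = \sqrt{-112 + 20} = \sqrt{-92} = 2 i \sqrt{23} \approx 9.5917 i$)
$q{\left(-4 \right)} - I = 0 - 2 i \sqrt{23} = - 2 i \sqrt{23}$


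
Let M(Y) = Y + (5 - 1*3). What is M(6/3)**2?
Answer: 16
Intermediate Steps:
M(Y) = 2 + Y (M(Y) = Y + (5 - 3) = Y + 2 = 2 + Y)
M(6/3)**2 = (2 + 6/3)**2 = (2 + 6*(1/3))**2 = (2 + 2)**2 = 4**2 = 16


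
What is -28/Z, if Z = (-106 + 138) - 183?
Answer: 28/151 ≈ 0.18543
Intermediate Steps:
Z = -151 (Z = 32 - 183 = -151)
-28/Z = -28/(-151) = -28*(-1/151) = 28/151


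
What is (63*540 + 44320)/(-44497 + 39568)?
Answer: -78340/4929 ≈ -15.894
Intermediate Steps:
(63*540 + 44320)/(-44497 + 39568) = (34020 + 44320)/(-4929) = 78340*(-1/4929) = -78340/4929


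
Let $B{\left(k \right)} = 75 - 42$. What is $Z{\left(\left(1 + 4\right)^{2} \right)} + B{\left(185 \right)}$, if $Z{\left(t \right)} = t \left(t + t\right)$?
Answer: $1283$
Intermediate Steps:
$B{\left(k \right)} = 33$
$Z{\left(t \right)} = 2 t^{2}$ ($Z{\left(t \right)} = t 2 t = 2 t^{2}$)
$Z{\left(\left(1 + 4\right)^{2} \right)} + B{\left(185 \right)} = 2 \left(\left(1 + 4\right)^{2}\right)^{2} + 33 = 2 \left(5^{2}\right)^{2} + 33 = 2 \cdot 25^{2} + 33 = 2 \cdot 625 + 33 = 1250 + 33 = 1283$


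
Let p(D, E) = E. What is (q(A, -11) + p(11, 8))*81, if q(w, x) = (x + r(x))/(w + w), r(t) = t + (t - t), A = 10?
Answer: 5589/10 ≈ 558.90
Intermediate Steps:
r(t) = t (r(t) = t + 0 = t)
q(w, x) = x/w (q(w, x) = (x + x)/(w + w) = (2*x)/((2*w)) = (2*x)*(1/(2*w)) = x/w)
(q(A, -11) + p(11, 8))*81 = (-11/10 + 8)*81 = (69/10)*81 = 5589/10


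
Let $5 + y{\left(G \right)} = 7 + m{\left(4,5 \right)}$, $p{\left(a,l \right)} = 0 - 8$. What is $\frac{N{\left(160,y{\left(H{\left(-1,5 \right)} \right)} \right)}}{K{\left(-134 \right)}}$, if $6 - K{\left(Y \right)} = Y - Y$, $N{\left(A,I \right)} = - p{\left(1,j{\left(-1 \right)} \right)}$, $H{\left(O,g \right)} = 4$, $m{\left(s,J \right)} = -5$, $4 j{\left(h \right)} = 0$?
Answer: $\frac{4}{3} \approx 1.3333$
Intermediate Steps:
$j{\left(h \right)} = 0$ ($j{\left(h \right)} = \frac{1}{4} \cdot 0 = 0$)
$p{\left(a,l \right)} = -8$
$y{\left(G \right)} = -3$ ($y{\left(G \right)} = -5 + \left(7 - 5\right) = -5 + 2 = -3$)
$N{\left(A,I \right)} = 8$ ($N{\left(A,I \right)} = \left(-1\right) \left(-8\right) = 8$)
$K{\left(Y \right)} = 6$ ($K{\left(Y \right)} = 6 - \left(Y - Y\right) = 6 - 0 = 6 + 0 = 6$)
$\frac{N{\left(160,y{\left(H{\left(-1,5 \right)} \right)} \right)}}{K{\left(-134 \right)}} = \frac{8}{6} = 8 \cdot \frac{1}{6} = \frac{4}{3}$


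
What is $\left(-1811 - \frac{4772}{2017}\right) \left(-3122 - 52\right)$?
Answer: $\frac{11609092266}{2017} \approx 5.7556 \cdot 10^{6}$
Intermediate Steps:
$\left(-1811 - \frac{4772}{2017}\right) \left(-3122 - 52\right) = \left(-1811 - \frac{4772}{2017}\right) \left(-3174\right) = \left(- \frac{3657559}{2017}\right) \left(-3174\right) = \frac{11609092266}{2017}$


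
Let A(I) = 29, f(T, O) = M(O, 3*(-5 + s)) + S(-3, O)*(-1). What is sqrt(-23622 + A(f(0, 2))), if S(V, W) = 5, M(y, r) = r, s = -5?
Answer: I*sqrt(23593) ≈ 153.6*I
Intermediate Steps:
f(T, O) = -35 (f(T, O) = 3*(-5 - 5) + 5*(-1) = 3*(-10) - 5 = -30 - 5 = -35)
sqrt(-23622 + A(f(0, 2))) = sqrt(-23622 + 29) = sqrt(-23593) = I*sqrt(23593)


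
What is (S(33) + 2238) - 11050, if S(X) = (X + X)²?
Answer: -4456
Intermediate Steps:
S(X) = 4*X² (S(X) = (2*X)² = 4*X²)
(S(33) + 2238) - 11050 = (4*33² + 2238) - 11050 = (4*1089 + 2238) - 11050 = (4356 + 2238) - 11050 = 6594 - 11050 = -4456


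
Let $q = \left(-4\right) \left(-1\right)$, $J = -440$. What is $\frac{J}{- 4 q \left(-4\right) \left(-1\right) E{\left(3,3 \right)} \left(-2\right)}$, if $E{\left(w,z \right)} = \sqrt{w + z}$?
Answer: $- \frac{55 \sqrt{6}}{96} \approx -1.4034$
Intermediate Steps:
$q = 4$
$\frac{J}{- 4 q \left(-4\right) \left(-1\right) E{\left(3,3 \right)} \left(-2\right)} = - \frac{440}{- 4 \cdot 4 \left(-4\right) \left(-1\right) \sqrt{3 + 3} \left(-2\right)} = - \frac{440}{\left(-4\right) \left(-16\right) \left(-1\right) \sqrt{6} \left(-2\right)} = - \frac{440}{64 \left(-1\right) \sqrt{6} \left(-2\right)} = - \frac{440}{- 64 \sqrt{6} \left(-2\right)} = - \frac{440}{128 \sqrt{6}} = - 440 \frac{\sqrt{6}}{768} = - \frac{55 \sqrt{6}}{96}$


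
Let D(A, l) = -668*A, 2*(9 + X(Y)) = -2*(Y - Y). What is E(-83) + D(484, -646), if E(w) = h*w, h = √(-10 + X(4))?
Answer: -323312 - 83*I*√19 ≈ -3.2331e+5 - 361.79*I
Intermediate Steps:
X(Y) = -9 (X(Y) = -9 + (-2*(Y - Y))/2 = -9 + (-2*0)/2 = -9 + (½)*0 = -9 + 0 = -9)
h = I*√19 (h = √(-10 - 9) = √(-19) = I*√19 ≈ 4.3589*I)
E(w) = I*w*√19 (E(w) = (I*√19)*w = I*w*√19)
E(-83) + D(484, -646) = I*(-83)*√19 - 668*484 = -83*I*√19 - 323312 = -323312 - 83*I*√19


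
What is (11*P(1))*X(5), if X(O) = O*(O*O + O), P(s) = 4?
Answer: 6600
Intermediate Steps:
X(O) = O*(O + O²) (X(O) = O*(O² + O) = O*(O + O²))
(11*P(1))*X(5) = (11*4)*(5²*(1 + 5)) = 44*(25*6) = 44*150 = 6600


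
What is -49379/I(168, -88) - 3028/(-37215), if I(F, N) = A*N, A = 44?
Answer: 168123991/13099680 ≈ 12.834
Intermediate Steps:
I(F, N) = 44*N
-49379/I(168, -88) - 3028/(-37215) = -49379/(44*(-88)) - 3028/(-37215) = -49379/(-3872) - 3028*(-1/37215) = -49379*(-1/3872) + 3028/37215 = 4489/352 + 3028/37215 = 168123991/13099680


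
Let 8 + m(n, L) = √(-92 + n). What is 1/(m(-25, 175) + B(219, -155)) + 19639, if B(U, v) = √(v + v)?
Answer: (19639*√310 + 58917*√13 + 157111*I)/(√310 + 3*√13 + 8*I) ≈ 19639.0 - 0.032604*I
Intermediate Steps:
m(n, L) = -8 + √(-92 + n)
B(U, v) = √2*√v (B(U, v) = √(2*v) = √2*√v)
1/(m(-25, 175) + B(219, -155)) + 19639 = 1/((-8 + √(-92 - 25)) + √2*√(-155)) + 19639 = 1/((-8 + √(-117)) + √2*(I*√155)) + 19639 = 1/((-8 + 3*I*√13) + I*√310) + 19639 = 1/(-8 + I*√310 + 3*I*√13) + 19639 = 19639 + 1/(-8 + I*√310 + 3*I*√13)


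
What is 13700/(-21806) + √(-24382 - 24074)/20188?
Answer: -6850/10903 + 3*I*√1346/10094 ≈ -0.62827 + 0.010904*I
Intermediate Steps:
13700/(-21806) + √(-24382 - 24074)/20188 = 13700*(-1/21806) + √(-48456)*(1/20188) = -6850/10903 + (6*I*√1346)*(1/20188) = -6850/10903 + 3*I*√1346/10094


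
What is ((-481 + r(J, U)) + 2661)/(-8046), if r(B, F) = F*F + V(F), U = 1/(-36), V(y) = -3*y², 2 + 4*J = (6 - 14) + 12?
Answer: -1412639/5213808 ≈ -0.27094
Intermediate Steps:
J = ½ (J = -½ + ((6 - 14) + 12)/4 = -½ + (-8 + 12)/4 = -½ + (¼)*4 = -½ + 1 = ½ ≈ 0.50000)
U = -1/36 ≈ -0.027778
r(B, F) = -2*F² (r(B, F) = F*F - 3*F² = F² - 3*F² = -2*F²)
((-481 + r(J, U)) + 2661)/(-8046) = ((-481 - 2*(-1/36)²) + 2661)/(-8046) = ((-481 - 2*1/1296) + 2661)*(-1/8046) = ((-481 - 1/648) + 2661)*(-1/8046) = (-311689/648 + 2661)*(-1/8046) = (1412639/648)*(-1/8046) = -1412639/5213808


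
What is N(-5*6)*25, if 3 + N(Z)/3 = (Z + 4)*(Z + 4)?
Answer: 50475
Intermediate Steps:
N(Z) = -9 + 3*(4 + Z)**2 (N(Z) = -9 + 3*((Z + 4)*(Z + 4)) = -9 + 3*((4 + Z)*(4 + Z)) = -9 + 3*(4 + Z)**2)
N(-5*6)*25 = (-9 + 3*(4 - 5*6)**2)*25 = (-9 + 3*(4 - 30)**2)*25 = (-9 + 3*(-26)**2)*25 = (-9 + 3*676)*25 = (-9 + 2028)*25 = 2019*25 = 50475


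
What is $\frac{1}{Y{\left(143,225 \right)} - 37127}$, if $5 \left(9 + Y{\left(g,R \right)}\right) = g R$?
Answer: $- \frac{1}{30701} \approx -3.2572 \cdot 10^{-5}$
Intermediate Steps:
$Y{\left(g,R \right)} = -9 + \frac{R g}{5}$ ($Y{\left(g,R \right)} = -9 + \frac{g R}{5} = -9 + \frac{R g}{5}$)
$\frac{1}{Y{\left(143,225 \right)} - 37127} = \frac{1}{\left(-9 + \frac{1}{5} \cdot 225 \cdot 143\right) - 37127} = \frac{1}{\left(-9 + 6435\right) - 37127} = \frac{1}{6426 - 37127} = \frac{1}{-30701} = - \frac{1}{30701}$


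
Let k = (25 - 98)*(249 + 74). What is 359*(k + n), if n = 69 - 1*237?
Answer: -8525173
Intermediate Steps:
k = -23579 (k = -73*323 = -23579)
n = -168 (n = 69 - 237 = -168)
359*(k + n) = 359*(-23579 - 168) = 359*(-23747) = -8525173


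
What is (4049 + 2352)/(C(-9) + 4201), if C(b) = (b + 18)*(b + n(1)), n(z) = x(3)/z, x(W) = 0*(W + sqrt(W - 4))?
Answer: 6401/4120 ≈ 1.5536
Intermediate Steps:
x(W) = 0 (x(W) = 0*(W + sqrt(-4 + W)) = 0)
n(z) = 0 (n(z) = 0/z = 0)
C(b) = b*(18 + b) (C(b) = (b + 18)*(b + 0) = (18 + b)*b = b*(18 + b))
(4049 + 2352)/(C(-9) + 4201) = (4049 + 2352)/(-9*(18 - 9) + 4201) = 6401/(-9*9 + 4201) = 6401/(-81 + 4201) = 6401/4120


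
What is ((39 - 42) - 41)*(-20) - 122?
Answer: 758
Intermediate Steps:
((39 - 42) - 41)*(-20) - 122 = (-3 - 41)*(-20) - 122 = -44*(-20) - 122 = 880 - 122 = 758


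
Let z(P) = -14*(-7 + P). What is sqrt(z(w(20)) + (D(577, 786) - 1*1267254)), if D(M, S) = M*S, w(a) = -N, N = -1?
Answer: 4*I*sqrt(50853) ≈ 902.02*I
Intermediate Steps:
w(a) = 1 (w(a) = -1*(-1) = 1)
z(P) = 98 - 14*P
sqrt(z(w(20)) + (D(577, 786) - 1*1267254)) = sqrt((98 - 14*1) + (577*786 - 1*1267254)) = sqrt((98 - 14) + (453522 - 1267254)) = sqrt(84 - 813732) = sqrt(-813648) = 4*I*sqrt(50853)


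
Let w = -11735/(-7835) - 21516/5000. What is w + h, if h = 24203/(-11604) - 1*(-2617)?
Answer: 29685748214689/11364667500 ≈ 2612.1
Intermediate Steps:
w = -5495143/1958750 (w = -11735*(-1/7835) - 21516*1/5000 = 2347/1567 - 5379/1250 = -5495143/1958750 ≈ -2.8054)
h = 30343465/11604 (h = 24203*(-1/11604) + 2617 = -24203/11604 + 2617 = 30343465/11604 ≈ 2614.9)
w + h = -5495143/1958750 + 30343465/11604 = 29685748214689/11364667500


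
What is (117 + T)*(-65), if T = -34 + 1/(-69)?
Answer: -372190/69 ≈ -5394.1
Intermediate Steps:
T = -2347/69 (T = -34 - 1/69 = -2347/69 ≈ -34.014)
(117 + T)*(-65) = (117 - 2347/69)*(-65) = (5726/69)*(-65) = -372190/69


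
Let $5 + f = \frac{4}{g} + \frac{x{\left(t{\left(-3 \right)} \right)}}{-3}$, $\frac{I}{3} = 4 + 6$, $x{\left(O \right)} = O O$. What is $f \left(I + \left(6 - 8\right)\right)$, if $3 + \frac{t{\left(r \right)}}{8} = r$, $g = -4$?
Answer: $-21672$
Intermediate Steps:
$t{\left(r \right)} = -24 + 8 r$
$x{\left(O \right)} = O^{2}$
$I = 30$ ($I = 3 \left(4 + 6\right) = 3 \cdot 10 = 30$)
$f = -774$ ($f = -5 + \left(\frac{4}{-4} + \frac{\left(-24 + 8 \left(-3\right)\right)^{2}}{-3}\right) = -5 + \left(4 \left(- \frac{1}{4}\right) + \left(-24 - 24\right)^{2} \left(- \frac{1}{3}\right)\right) = -5 + \left(-1 + \left(-48\right)^{2} \left(- \frac{1}{3}\right)\right) = -5 + \left(-1 + 2304 \left(- \frac{1}{3}\right)\right) = -5 - 769 = -774$)
$f \left(I + \left(6 - 8\right)\right) = - 774 \left(30 + \left(6 - 8\right)\right) = - 774 \left(30 - 2\right) = \left(-774\right) 28 = -21672$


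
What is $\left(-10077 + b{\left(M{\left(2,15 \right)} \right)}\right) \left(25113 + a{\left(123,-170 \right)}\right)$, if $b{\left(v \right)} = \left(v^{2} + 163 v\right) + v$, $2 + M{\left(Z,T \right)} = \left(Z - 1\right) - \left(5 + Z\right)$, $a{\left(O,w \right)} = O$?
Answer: $-285797700$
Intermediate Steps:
$M{\left(Z,T \right)} = -8$ ($M{\left(Z,T \right)} = -2 + \left(\left(Z - 1\right) - \left(5 + Z\right)\right) = -2 + \left(\left(-1 + Z\right) - \left(5 + Z\right)\right) = -2 - 6 = -8$)
$b{\left(v \right)} = v^{2} + 164 v$
$\left(-10077 + b{\left(M{\left(2,15 \right)} \right)}\right) \left(25113 + a{\left(123,-170 \right)}\right) = \left(-10077 - 8 \left(164 - 8\right)\right) \left(25113 + 123\right) = \left(-10077 - 1248\right) 25236 = \left(-11325\right) 25236 = -285797700$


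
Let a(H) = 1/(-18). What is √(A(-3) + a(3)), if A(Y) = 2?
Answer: √70/6 ≈ 1.3944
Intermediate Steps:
a(H) = -1/18
√(A(-3) + a(3)) = √(2 - 1/18) = √(35/18) = √70/6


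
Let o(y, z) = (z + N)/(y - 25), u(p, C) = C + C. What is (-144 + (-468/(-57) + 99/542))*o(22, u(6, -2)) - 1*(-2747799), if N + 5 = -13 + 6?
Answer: 14144693107/5149 ≈ 2.7471e+6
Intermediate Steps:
N = -12 (N = -5 + (-13 + 6) = -5 - 7 = -12)
u(p, C) = 2*C
o(y, z) = (-12 + z)/(-25 + y) (o(y, z) = (z - 12)/(y - 25) = (-12 + z)/(-25 + y))
(-144 + (-468/(-57) + 99/542))*o(22, u(6, -2)) - 1*(-2747799) = (-144 + (-468/(-57) + 99/542))*((-12 + 2*(-2))/(-25 + 22)) - 1*(-2747799) = (-144 + (-468*(-1/57) + 99*(1/542)))*((-12 - 4)/(-3)) + 2747799 = (-144 + (156/19 + 99/542))*(-⅓*(-16)) + 2747799 = (-144 + 86433/10298)*(16/3) + 2747799 = -1396479/10298*16/3 + 2747799 = -3723944/5149 + 2747799 = 14144693107/5149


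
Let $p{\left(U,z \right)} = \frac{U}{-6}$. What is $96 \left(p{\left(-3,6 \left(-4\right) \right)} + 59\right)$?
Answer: $5712$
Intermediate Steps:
$p{\left(U,z \right)} = - \frac{U}{6}$ ($p{\left(U,z \right)} = U \left(- \frac{1}{6}\right) = - \frac{U}{6}$)
$96 \left(p{\left(-3,6 \left(-4\right) \right)} + 59\right) = 96 \left(\left(- \frac{1}{6}\right) \left(-3\right) + 59\right) = 96 \left(\frac{1}{2} + 59\right) = 96 \cdot \frac{119}{2} = 5712$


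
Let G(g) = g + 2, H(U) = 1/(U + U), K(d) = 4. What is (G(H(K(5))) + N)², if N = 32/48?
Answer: 4489/576 ≈ 7.7934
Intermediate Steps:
H(U) = 1/(2*U)
N = ⅔ (N = 32*(1/48) = ⅔ ≈ 0.66667)
G(g) = 2 + g
(G(H(K(5))) + N)² = ((2 + (½)/4) + ⅔)² = ((2 + (½)*(¼)) + ⅔)² = ((2 + ⅛) + ⅔)² = (17/8 + ⅔)² = (67/24)² = 4489/576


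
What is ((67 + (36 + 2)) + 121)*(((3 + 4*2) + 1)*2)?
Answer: 5424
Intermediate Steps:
((67 + (36 + 2)) + 121)*(((3 + 4*2) + 1)*2) = ((67 + 38) + 121)*(((3 + 8) + 1)*2) = (105 + 121)*((11 + 1)*2) = 226*(12*2) = 226*24 = 5424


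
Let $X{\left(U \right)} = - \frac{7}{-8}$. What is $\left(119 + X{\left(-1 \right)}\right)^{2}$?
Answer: $\frac{919681}{64} \approx 14370.0$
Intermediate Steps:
$X{\left(U \right)} = \frac{7}{8}$ ($X{\left(U \right)} = \left(-7\right) \left(- \frac{1}{8}\right) = \frac{7}{8}$)
$\left(119 + X{\left(-1 \right)}\right)^{2} = \left(119 + \frac{7}{8}\right)^{2} = \left(\frac{959}{8}\right)^{2} = \frac{919681}{64}$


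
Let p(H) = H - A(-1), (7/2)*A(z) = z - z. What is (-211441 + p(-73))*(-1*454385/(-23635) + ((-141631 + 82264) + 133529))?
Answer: -74168367851614/4727 ≈ -1.5690e+10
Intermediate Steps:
A(z) = 0 (A(z) = 2*(z - z)/7 = (2/7)*0 = 0)
p(H) = H (p(H) = H - 1*0 = H + 0 = H)
(-211441 + p(-73))*(-1*454385/(-23635) + ((-141631 + 82264) + 133529)) = (-211441 - 73)*(-1*454385/(-23635) + ((-141631 + 82264) + 133529)) = -211514*(-454385*(-1/23635) + (-59367 + 133529)) = -211514*(90877/4727 + 74162) = -211514*350654651/4727 = -74168367851614/4727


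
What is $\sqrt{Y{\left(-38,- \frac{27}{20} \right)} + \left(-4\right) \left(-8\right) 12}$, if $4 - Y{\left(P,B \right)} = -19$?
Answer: $\sqrt{407} \approx 20.174$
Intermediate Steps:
$Y{\left(P,B \right)} = 23$ ($Y{\left(P,B \right)} = 4 - -19 = 4 + 19 = 23$)
$\sqrt{Y{\left(-38,- \frac{27}{20} \right)} + \left(-4\right) \left(-8\right) 12} = \sqrt{23 + \left(-4\right) \left(-8\right) 12} = \sqrt{23 + 32 \cdot 12} = \sqrt{23 + 384} = \sqrt{407}$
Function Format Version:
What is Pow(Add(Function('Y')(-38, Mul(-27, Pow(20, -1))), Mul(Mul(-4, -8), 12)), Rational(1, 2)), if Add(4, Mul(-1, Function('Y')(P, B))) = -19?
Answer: Pow(407, Rational(1, 2)) ≈ 20.174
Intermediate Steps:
Function('Y')(P, B) = 23 (Function('Y')(P, B) = Add(4, Mul(-1, -19)) = Add(4, 19) = 23)
Pow(Add(Function('Y')(-38, Mul(-27, Pow(20, -1))), Mul(Mul(-4, -8), 12)), Rational(1, 2)) = Pow(Add(23, Mul(Mul(-4, -8), 12)), Rational(1, 2)) = Pow(Add(23, Mul(32, 12)), Rational(1, 2)) = Pow(Add(23, 384), Rational(1, 2)) = Pow(407, Rational(1, 2))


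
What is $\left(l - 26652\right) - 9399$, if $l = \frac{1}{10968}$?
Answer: $- \frac{395407367}{10968} \approx -36051.0$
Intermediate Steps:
$l = \frac{1}{10968} \approx 9.1174 \cdot 10^{-5}$
$\left(l - 26652\right) - 9399 = \left(\frac{1}{10968} - 26652\right) - 9399 = - \frac{292319135}{10968} - 9399 = - \frac{395407367}{10968}$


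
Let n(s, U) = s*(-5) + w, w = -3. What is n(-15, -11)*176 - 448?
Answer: 12224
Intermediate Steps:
n(s, U) = -3 - 5*s (n(s, U) = s*(-5) - 3 = -5*s - 3 = -3 - 5*s)
n(-15, -11)*176 - 448 = (-3 - 5*(-15))*176 - 448 = (-3 + 75)*176 - 448 = 72*176 - 448 = 12672 - 448 = 12224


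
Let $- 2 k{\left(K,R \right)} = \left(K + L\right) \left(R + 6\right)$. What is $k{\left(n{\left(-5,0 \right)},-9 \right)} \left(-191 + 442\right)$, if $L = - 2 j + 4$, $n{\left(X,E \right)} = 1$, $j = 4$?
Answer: $- \frac{2259}{2} \approx -1129.5$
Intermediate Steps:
$L = -4$ ($L = \left(-2\right) 4 + 4 = -8 + 4 = -4$)
$k{\left(K,R \right)} = - \frac{\left(-4 + K\right) \left(6 + R\right)}{2}$ ($k{\left(K,R \right)} = - \frac{\left(K - 4\right) \left(R + 6\right)}{2} = - \frac{\left(-4 + K\right) \left(6 + R\right)}{2}$)
$k{\left(n{\left(-5,0 \right)},-9 \right)} \left(-191 + 442\right) = \left(12 - 3 + 2 \left(-9\right) - \frac{1}{2} \left(-9\right)\right) \left(-191 + 442\right) = \left(12 - 3 - 18 + \frac{9}{2}\right) 251 = \left(- \frac{9}{2}\right) 251 = - \frac{2259}{2}$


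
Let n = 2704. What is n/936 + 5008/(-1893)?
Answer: 1382/5679 ≈ 0.24335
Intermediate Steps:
n/936 + 5008/(-1893) = 2704/936 + 5008/(-1893) = 2704*(1/936) + 5008*(-1/1893) = 26/9 - 5008/1893 = 1382/5679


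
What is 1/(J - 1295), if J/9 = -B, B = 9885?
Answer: -1/90260 ≈ -1.1079e-5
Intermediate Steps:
J = -88965 (J = 9*(-1*9885) = 9*(-9885) = -88965)
1/(J - 1295) = 1/(-88965 - 1295) = 1/(-90260) = -1/90260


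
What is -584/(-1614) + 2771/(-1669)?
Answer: -1748849/1346883 ≈ -1.2984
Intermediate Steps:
-584/(-1614) + 2771/(-1669) = -584*(-1/1614) + 2771*(-1/1669) = 292/807 - 2771/1669 = -1748849/1346883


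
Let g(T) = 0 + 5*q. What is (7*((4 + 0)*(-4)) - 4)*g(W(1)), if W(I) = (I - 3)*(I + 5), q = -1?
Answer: 580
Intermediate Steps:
W(I) = (-3 + I)*(5 + I)
g(T) = -5 (g(T) = 0 + 5*(-1) = 0 - 5 = -5)
(7*((4 + 0)*(-4)) - 4)*g(W(1)) = (7*((4 + 0)*(-4)) - 4)*(-5) = (7*(4*(-4)) - 4)*(-5) = (7*(-16) - 4)*(-5) = (-112 - 4)*(-5) = -116*(-5) = 580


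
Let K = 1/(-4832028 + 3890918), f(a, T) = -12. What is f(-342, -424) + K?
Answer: -11293321/941110 ≈ -12.000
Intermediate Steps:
K = -1/941110 (K = 1/(-941110) = -1/941110 ≈ -1.0626e-6)
f(-342, -424) + K = -12 - 1/941110 = -11293321/941110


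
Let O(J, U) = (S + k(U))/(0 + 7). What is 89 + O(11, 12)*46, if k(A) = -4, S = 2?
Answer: 531/7 ≈ 75.857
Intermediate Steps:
O(J, U) = -2/7 (O(J, U) = (2 - 4)/(0 + 7) = -2/7)
89 + O(11, 12)*46 = 89 - 2/7*46 = 89 - 92/7 = 531/7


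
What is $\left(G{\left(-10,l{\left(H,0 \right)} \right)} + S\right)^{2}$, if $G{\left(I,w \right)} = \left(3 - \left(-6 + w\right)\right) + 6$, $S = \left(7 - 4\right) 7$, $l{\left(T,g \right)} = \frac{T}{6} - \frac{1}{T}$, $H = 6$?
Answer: $\frac{44521}{36} \approx 1236.7$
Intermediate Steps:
$l{\left(T,g \right)} = - \frac{1}{T} + \frac{T}{6}$ ($l{\left(T,g \right)} = T \frac{1}{6} - \frac{1}{T} = \frac{T}{6} - \frac{1}{T} = - \frac{1}{T} + \frac{T}{6}$)
$S = 21$ ($S = 3 \cdot 7 = 21$)
$G{\left(I,w \right)} = 15 - w$ ($G{\left(I,w \right)} = \left(9 - w\right) + 6 = 15 - w$)
$\left(G{\left(-10,l{\left(H,0 \right)} \right)} + S\right)^{2} = \left(\left(15 - \left(- \frac{1}{6} + \frac{1}{6} \cdot 6\right)\right) + 21\right)^{2} = \left(\left(15 - \left(\left(-1\right) \frac{1}{6} + 1\right)\right) + 21\right)^{2} = \left(\left(15 - \left(- \frac{1}{6} + 1\right)\right) + 21\right)^{2} = \left(\left(15 - \frac{5}{6}\right) + 21\right)^{2} = \left(\frac{85}{6} + 21\right)^{2} = \left(\frac{211}{6}\right)^{2} = \frac{44521}{36}$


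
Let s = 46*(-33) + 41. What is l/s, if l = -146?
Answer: 146/1477 ≈ 0.098849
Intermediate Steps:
s = -1477 (s = -1518 + 41 = -1477)
l/s = -146/(-1477) = -146*(-1/1477) = 146/1477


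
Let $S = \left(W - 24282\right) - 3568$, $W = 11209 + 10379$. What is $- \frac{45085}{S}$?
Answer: $\frac{45085}{6262} \approx 7.1998$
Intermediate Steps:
$W = 21588$
$S = -6262$ ($S = \left(21588 - 24282\right) - 3568 = -2694 - 3568 = -6262$)
$- \frac{45085}{S} = - \frac{45085}{-6262} = \left(-45085\right) \left(- \frac{1}{6262}\right) = \frac{45085}{6262}$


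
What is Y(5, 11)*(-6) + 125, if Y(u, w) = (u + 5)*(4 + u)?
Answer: -415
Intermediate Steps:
Y(u, w) = (4 + u)*(5 + u) (Y(u, w) = (5 + u)*(4 + u) = (4 + u)*(5 + u))
Y(5, 11)*(-6) + 125 = (20 + 5**2 + 9*5)*(-6) + 125 = (20 + 25 + 45)*(-6) + 125 = 90*(-6) + 125 = -540 + 125 = -415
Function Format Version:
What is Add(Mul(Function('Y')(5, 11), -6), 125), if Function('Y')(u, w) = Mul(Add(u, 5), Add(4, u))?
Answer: -415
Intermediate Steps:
Function('Y')(u, w) = Mul(Add(4, u), Add(5, u)) (Function('Y')(u, w) = Mul(Add(5, u), Add(4, u)) = Mul(Add(4, u), Add(5, u)))
Add(Mul(Function('Y')(5, 11), -6), 125) = Add(Mul(Add(20, Pow(5, 2), Mul(9, 5)), -6), 125) = Add(Mul(Add(20, 25, 45), -6), 125) = Add(Mul(90, -6), 125) = Add(-540, 125) = -415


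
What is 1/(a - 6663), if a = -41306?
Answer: -1/47969 ≈ -2.0847e-5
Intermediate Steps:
1/(a - 6663) = 1/(-41306 - 6663) = 1/(-47969) = -1/47969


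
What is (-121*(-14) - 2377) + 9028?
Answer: 8345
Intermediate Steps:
(-121*(-14) - 2377) + 9028 = (1694 - 2377) + 9028 = -683 + 9028 = 8345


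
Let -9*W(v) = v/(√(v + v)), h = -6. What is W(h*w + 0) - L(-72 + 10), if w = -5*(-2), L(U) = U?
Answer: 62 - I*√30/9 ≈ 62.0 - 0.60858*I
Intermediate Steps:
w = 10
W(v) = -√2*√v/18 (W(v) = -v/(9*(√(v + v))) = -v/(9*(√(2*v))) = -v/(9*(√2*√v)) = -v*√2/(2*√v)/9 = -√2*√v/18)
W(h*w + 0) - L(-72 + 10) = -√2*√(-6*10 + 0)/18 - (-72 + 10) = -√2*√(-60 + 0)/18 - 1*(-62) = -√2*√(-60)/18 + 62 = -√2*2*I*√15/18 + 62 = -I*√30/9 + 62 = 62 - I*√30/9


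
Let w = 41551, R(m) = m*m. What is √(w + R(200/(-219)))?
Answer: √1992867511/219 ≈ 203.84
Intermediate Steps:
R(m) = m²
√(w + R(200/(-219))) = √(41551 + (200/(-219))²) = √(41551 + (200*(-1/219))²) = √(41551 + (-200/219)²) = √(41551 + 40000/47961) = √(1992867511/47961) = √1992867511/219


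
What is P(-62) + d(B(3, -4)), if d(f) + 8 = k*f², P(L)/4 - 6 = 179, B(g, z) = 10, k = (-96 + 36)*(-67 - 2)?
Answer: 414732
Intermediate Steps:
k = 4140 (k = -60*(-69) = 4140)
P(L) = 740 (P(L) = 24 + 4*179 = 24 + 716 = 740)
d(f) = -8 + 4140*f²
P(-62) + d(B(3, -4)) = 740 + (-8 + 4140*10²) = 740 + (-8 + 4140*100) = 740 + (-8 + 414000) = 740 + 413992 = 414732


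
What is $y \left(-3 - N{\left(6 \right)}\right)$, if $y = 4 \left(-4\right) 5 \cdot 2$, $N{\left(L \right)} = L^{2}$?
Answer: $6240$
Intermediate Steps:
$y = -160$ ($y = \left(-16\right) 5 \cdot 2 = \left(-80\right) 2 = -160$)
$y \left(-3 - N{\left(6 \right)}\right) = - 160 \left(-3 - 6^{2}\right) = - 160 \left(-3 - 36\right) = \left(-160\right) \left(-39\right) = 6240$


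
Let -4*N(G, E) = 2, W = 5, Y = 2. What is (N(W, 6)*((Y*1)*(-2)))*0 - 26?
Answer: -26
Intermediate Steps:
N(G, E) = -½ (N(G, E) = -¼*2 = -½)
(N(W, 6)*((Y*1)*(-2)))*0 - 26 = -2*1*(-2)/2*0 - 26 = -(-2)*0 - 26 = -½*(-4)*0 - 26 = 2*0 - 26 = 0 - 26 = -26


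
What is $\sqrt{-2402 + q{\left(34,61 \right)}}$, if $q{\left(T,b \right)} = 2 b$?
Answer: $2 i \sqrt{570} \approx 47.749 i$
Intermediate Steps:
$\sqrt{-2402 + q{\left(34,61 \right)}} = \sqrt{-2402 + 2 \cdot 61} = \sqrt{-2402 + 122} = \sqrt{-2280} = 2 i \sqrt{570}$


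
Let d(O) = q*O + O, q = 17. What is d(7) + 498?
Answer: 624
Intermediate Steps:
d(O) = 18*O (d(O) = 17*O + O = 18*O)
d(7) + 498 = 18*7 + 498 = 126 + 498 = 624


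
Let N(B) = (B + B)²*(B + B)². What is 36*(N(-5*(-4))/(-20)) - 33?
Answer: -4608033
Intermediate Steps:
N(B) = 16*B⁴ (N(B) = (2*B)²*(2*B)² = (4*B²)*(4*B²) = 16*B⁴)
36*(N(-5*(-4))/(-20)) - 33 = 36*((16*(-5*(-4))⁴)/(-20)) - 33 = 36*((16*20⁴)*(-1/20)) - 33 = 36*((16*160000)*(-1/20)) - 33 = 36*(2560000*(-1/20)) - 33 = 36*(-128000) - 33 = -4608000 - 33 = -4608033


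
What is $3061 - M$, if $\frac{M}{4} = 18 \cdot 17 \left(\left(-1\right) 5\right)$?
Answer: $9181$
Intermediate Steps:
$M = -6120$ ($M = 4 \cdot 18 \cdot 17 \left(\left(-1\right) 5\right) = 4 \cdot 306 \left(-5\right) = 4 \left(-1530\right) = -6120$)
$3061 - M = 3061 - -6120 = 3061 + 6120 = 9181$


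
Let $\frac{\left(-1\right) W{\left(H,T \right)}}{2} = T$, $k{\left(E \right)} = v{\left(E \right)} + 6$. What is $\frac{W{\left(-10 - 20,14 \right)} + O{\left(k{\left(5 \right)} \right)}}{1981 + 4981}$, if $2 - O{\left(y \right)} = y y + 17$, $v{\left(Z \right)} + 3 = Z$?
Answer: $- \frac{107}{6962} \approx -0.015369$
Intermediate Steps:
$v{\left(Z \right)} = -3 + Z$
$k{\left(E \right)} = 3 + E$ ($k{\left(E \right)} = \left(-3 + E\right) + 6 = 3 + E$)
$W{\left(H,T \right)} = - 2 T$
$O{\left(y \right)} = -15 - y^{2}$ ($O{\left(y \right)} = 2 - \left(y y + 17\right) = 2 - \left(y^{2} + 17\right) = 2 - \left(17 + y^{2}\right) = -15 - y^{2}$)
$\frac{W{\left(-10 - 20,14 \right)} + O{\left(k{\left(5 \right)} \right)}}{1981 + 4981} = \frac{\left(-2\right) 14 - \left(15 + \left(3 + 5\right)^{2}\right)}{1981 + 4981} = \frac{-28 - 79}{6962} = \left(-28 - 79\right) \frac{1}{6962} = \left(-107\right) \frac{1}{6962} = - \frac{107}{6962}$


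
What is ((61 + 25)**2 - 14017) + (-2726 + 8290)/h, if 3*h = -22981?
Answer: -152173893/22981 ≈ -6621.7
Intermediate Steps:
h = -22981/3 (h = (1/3)*(-22981) = -22981/3 ≈ -7660.3)
((61 + 25)**2 - 14017) + (-2726 + 8290)/h = ((61 + 25)**2 - 14017) + (-2726 + 8290)/(-22981/3) = (86**2 - 14017) + 5564*(-3/22981) = (7396 - 14017) - 16692/22981 = -6621 - 16692/22981 = -152173893/22981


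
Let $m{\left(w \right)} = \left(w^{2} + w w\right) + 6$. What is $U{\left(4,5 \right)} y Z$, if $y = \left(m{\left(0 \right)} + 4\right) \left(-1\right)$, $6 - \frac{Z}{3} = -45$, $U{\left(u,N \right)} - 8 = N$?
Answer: $-19890$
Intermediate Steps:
$m{\left(w \right)} = 6 + 2 w^{2}$ ($m{\left(w \right)} = \left(w^{2} + w^{2}\right) + 6 = 2 w^{2} + 6 = 6 + 2 w^{2}$)
$U{\left(u,N \right)} = 8 + N$
$Z = 153$ ($Z = 18 - -135 = 18 + 135 = 153$)
$y = -10$ ($y = \left(\left(6 + 2 \cdot 0^{2}\right) + 4\right) \left(-1\right) = \left(\left(6 + 2 \cdot 0\right) + 4\right) \left(-1\right) = \left(\left(6 + 0\right) + 4\right) \left(-1\right) = \left(6 + 4\right) \left(-1\right) = 10 \left(-1\right) = -10$)
$U{\left(4,5 \right)} y Z = \left(8 + 5\right) \left(-10\right) 153 = 13 \left(-10\right) 153 = \left(-130\right) 153 = -19890$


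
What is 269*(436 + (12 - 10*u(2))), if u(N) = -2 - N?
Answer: 131272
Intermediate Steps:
269*(436 + (12 - 10*u(2))) = 269*(436 + (12 - 10*(-2 - 1*2))) = 269*(436 + (12 - 10*(-2 - 2))) = 269*(436 + (12 - 10*(-4))) = 269*(436 + (12 + 40)) = 269*(436 + 52) = 269*488 = 131272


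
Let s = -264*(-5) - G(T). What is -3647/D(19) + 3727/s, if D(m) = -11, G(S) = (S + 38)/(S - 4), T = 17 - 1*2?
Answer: 53212116/159137 ≈ 334.38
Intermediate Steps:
T = 15 (T = 17 - 2 = 15)
G(S) = (38 + S)/(-4 + S)
s = 14467/11 (s = -264*(-5) - (38 + 15)/(-4 + 15) = 1320 - 53/11 = 14467/11 ≈ 1315.2)
-3647/D(19) + 3727/s = -3647/(-11) + 3727/(14467/11) = -3647*(-1/11) + 3727*(11/14467) = 3647/11 + 40997/14467 = 53212116/159137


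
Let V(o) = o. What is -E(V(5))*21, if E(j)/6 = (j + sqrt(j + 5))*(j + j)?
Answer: -6300 - 1260*sqrt(10) ≈ -10284.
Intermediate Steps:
E(j) = 12*j*(j + sqrt(5 + j)) (E(j) = 6*((j + sqrt(j + 5))*(j + j)) = 6*((j + sqrt(5 + j))*(2*j)) = 6*(2*j*(j + sqrt(5 + j))) = 12*j*(j + sqrt(5 + j)))
-E(V(5))*21 = -12*5*(5 + sqrt(5 + 5))*21 = -12*5*(5 + sqrt(10))*21 = -(300 + 60*sqrt(10))*21 = (-300 - 60*sqrt(10))*21 = -6300 - 1260*sqrt(10)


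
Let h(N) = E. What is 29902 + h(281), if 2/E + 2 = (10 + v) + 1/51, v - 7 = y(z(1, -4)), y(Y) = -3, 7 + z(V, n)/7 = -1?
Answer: 18330028/613 ≈ 29902.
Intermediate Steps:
z(V, n) = -56 (z(V, n) = -49 + 7*(-1) = -49 - 7 = -56)
v = 4 (v = 7 - 3 = 4)
E = 102/613 (E = 2/(-2 + ((10 + 4) + 1/51)) = 2/(-2 + (14 + 1/51)) = 2/(-2 + 715/51) = 2/(613/51) = 2*(51/613) = 102/613 ≈ 0.16639)
h(N) = 102/613
29902 + h(281) = 29902 + 102/613 = 18330028/613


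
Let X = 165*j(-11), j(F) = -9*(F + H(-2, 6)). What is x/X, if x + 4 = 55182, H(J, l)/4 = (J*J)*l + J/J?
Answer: -55178/132165 ≈ -0.41749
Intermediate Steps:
H(J, l) = 4 + 4*l*J² (H(J, l) = 4*((J*J)*l + J/J) = 4*(J²*l + 1) = 4*(l*J² + 1) = 4*(1 + l*J²) = 4 + 4*l*J²)
j(F) = -900 - 9*F (j(F) = -9*(F + (4 + 4*6*(-2)²)) = -9*(F + (4 + 4*6*4)) = -9*(F + (4 + 96)) = -9*(F + 100) = -9*(100 + F) = -900 - 9*F)
X = -132165 (X = 165*(-900 - 9*(-11)) = 165*(-900 + 99) = 165*(-801) = -132165)
x = 55178 (x = -4 + 55182 = 55178)
x/X = 55178/(-132165) = 55178*(-1/132165) = -55178/132165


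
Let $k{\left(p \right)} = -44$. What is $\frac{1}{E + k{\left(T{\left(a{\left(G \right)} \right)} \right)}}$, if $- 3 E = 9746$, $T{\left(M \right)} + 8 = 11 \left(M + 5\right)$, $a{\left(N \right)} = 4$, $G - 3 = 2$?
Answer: $- \frac{3}{9878} \approx -0.00030371$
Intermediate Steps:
$G = 5$ ($G = 3 + 2 = 5$)
$T{\left(M \right)} = 47 + 11 M$ ($T{\left(M \right)} = -8 + 11 \left(M + 5\right) = -8 + 11 \left(5 + M\right) = -8 + \left(55 + 11 M\right) = 47 + 11 M$)
$E = - \frac{9746}{3}$ ($E = \left(- \frac{1}{3}\right) 9746 = - \frac{9746}{3} \approx -3248.7$)
$\frac{1}{E + k{\left(T{\left(a{\left(G \right)} \right)} \right)}} = \frac{1}{- \frac{9746}{3} - 44} = \frac{1}{- \frac{9878}{3}} = - \frac{3}{9878}$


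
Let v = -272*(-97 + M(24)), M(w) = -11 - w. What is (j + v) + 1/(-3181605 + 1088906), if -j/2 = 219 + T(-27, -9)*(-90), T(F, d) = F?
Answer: 64049145593/2092699 ≈ 30606.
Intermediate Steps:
v = 35904 (v = -272*(-97 + (-11 - 1*24)) = -272*(-97 + (-11 - 24)) = -272*(-97 - 35) = -272*(-132) = 35904)
j = -5298 (j = -2*(219 - 27*(-90)) = -2*(219 + 2430) = -2*2649 = -5298)
(j + v) + 1/(-3181605 + 1088906) = (-5298 + 35904) + 1/(-3181605 + 1088906) = 30606 + 1/(-2092699) = 30606 - 1/2092699 = 64049145593/2092699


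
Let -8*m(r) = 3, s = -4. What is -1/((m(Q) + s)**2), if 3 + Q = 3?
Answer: -64/1225 ≈ -0.052245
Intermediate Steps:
Q = 0 (Q = -3 + 3 = 0)
m(r) = -3/8 (m(r) = -1/8*3 = -3/8)
-1/((m(Q) + s)**2) = -1/((-3/8 - 4)**2) = -1/((-35/8)**2) = -1/1225/64 = -1*64/1225 = -64/1225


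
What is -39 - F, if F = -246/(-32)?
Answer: -747/16 ≈ -46.688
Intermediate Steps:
F = 123/16 (F = -246*(-1/32) = 123/16 ≈ 7.6875)
-39 - F = -39 - 1*123/16 = -39 - 123/16 = -747/16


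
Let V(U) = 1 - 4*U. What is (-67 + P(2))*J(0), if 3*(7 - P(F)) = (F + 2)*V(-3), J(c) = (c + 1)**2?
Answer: -232/3 ≈ -77.333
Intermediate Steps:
J(c) = (1 + c)**2
P(F) = -5/3 - 13*F/3 (P(F) = 7 - (F + 2)*(1 - 4*(-3))/3 = 7 - (2 + F)*(1 + 12)/3 = 7 - (2 + F)*13/3 = 7 - (26 + 13*F)/3 = 7 + (-26/3 - 13*F/3) = -5/3 - 13*F/3)
(-67 + P(2))*J(0) = (-67 + (-5/3 - 13/3*2))*(1 + 0)**2 = (-67 + (-5/3 - 26/3))*1**2 = (-67 - 31/3)*1 = -232/3*1 = -232/3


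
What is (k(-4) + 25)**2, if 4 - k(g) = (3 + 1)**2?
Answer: 169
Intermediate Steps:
k(g) = -12 (k(g) = 4 - (3 + 1)**2 = 4 - 1*4**2 = 4 - 1*16 = 4 - 16 = -12)
(k(-4) + 25)**2 = (-12 + 25)**2 = 13**2 = 169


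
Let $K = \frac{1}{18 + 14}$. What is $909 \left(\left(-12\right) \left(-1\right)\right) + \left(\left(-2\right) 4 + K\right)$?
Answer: $\frac{348801}{32} \approx 10900.0$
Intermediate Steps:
$K = \frac{1}{32} \approx 0.03125$
$909 \left(\left(-12\right) \left(-1\right)\right) + \left(\left(-2\right) 4 + K\right) = 909 \left(\left(-12\right) \left(-1\right)\right) + \left(\left(-2\right) 4 + \frac{1}{32}\right) = 909 \cdot 12 + \left(-8 + \frac{1}{32}\right) = 10908 - \frac{255}{32} = \frac{348801}{32}$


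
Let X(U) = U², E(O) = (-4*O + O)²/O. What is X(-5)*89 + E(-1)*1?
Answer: 2216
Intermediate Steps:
E(O) = 9*O (E(O) = (-3*O)²/O = (9*O²)/O = 9*O)
X(-5)*89 + E(-1)*1 = (-5)²*89 + (9*(-1))*1 = 25*89 - 9*1 = 2225 - 9 = 2216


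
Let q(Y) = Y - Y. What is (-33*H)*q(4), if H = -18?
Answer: 0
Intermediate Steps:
q(Y) = 0
(-33*H)*q(4) = -33*(-18)*0 = 594*0 = 0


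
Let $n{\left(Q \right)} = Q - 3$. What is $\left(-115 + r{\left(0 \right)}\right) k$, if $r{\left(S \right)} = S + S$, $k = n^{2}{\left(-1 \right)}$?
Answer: $-1840$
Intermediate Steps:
$n{\left(Q \right)} = -3 + Q$ ($n{\left(Q \right)} = Q - 3 = -3 + Q$)
$k = 16$ ($k = \left(-3 - 1\right)^{2} = \left(-4\right)^{2} = 16$)
$r{\left(S \right)} = 2 S$
$\left(-115 + r{\left(0 \right)}\right) k = \left(-115 + 2 \cdot 0\right) 16 = \left(-115 + 0\right) 16 = \left(-115\right) 16 = -1840$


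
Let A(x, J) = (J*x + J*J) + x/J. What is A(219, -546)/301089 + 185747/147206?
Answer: 3740499175633/2016655883697 ≈ 1.8548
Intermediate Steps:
A(x, J) = J² + J*x + x/J (A(x, J) = (J*x + J²) + x/J = (J² + J*x) + x/J = J² + J*x + x/J)
A(219, -546)/301089 + 185747/147206 = ((219 + (-546)²*(-546 + 219))/(-546))/301089 + 185747/147206 = -(219 + 298116*(-327))/546*(1/301089) + 185747*(1/147206) = -(219 - 97483932)/546*(1/301089) + 185747/147206 = -1/546*(-97483713)*(1/301089) + 185747/147206 = (32494571/182)*(1/301089) + 185747/147206 = 32494571/54798198 + 185747/147206 = 3740499175633/2016655883697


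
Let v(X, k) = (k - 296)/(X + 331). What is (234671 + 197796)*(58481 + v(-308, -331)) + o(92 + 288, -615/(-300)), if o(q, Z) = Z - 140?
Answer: 11628484008783/460 ≈ 2.5279e+10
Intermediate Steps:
v(X, k) = (-296 + k)/(331 + X)
o(q, Z) = -140 + Z
(234671 + 197796)*(58481 + v(-308, -331)) + o(92 + 288, -615/(-300)) = (234671 + 197796)*(58481 + (-296 - 331)/(331 - 308)) + (-140 - 615/(-300)) = 432467*(58481 - 627/23) + (-140 - 615*(-1/300)) = 432467*(58481 + (1/23)*(-627)) + (-140 + 41/20) = 432467*(58481 - 627/23) - 2759/20 = 432467*(1344436/23) - 2759/20 = 581424203612/23 - 2759/20 = 11628484008783/460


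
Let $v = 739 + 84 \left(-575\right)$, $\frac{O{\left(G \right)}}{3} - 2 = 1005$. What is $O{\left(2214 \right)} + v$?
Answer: $-44540$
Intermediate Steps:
$O{\left(G \right)} = 3021$ ($O{\left(G \right)} = 6 + 3 \cdot 1005 = 6 + 3015 = 3021$)
$v = -47561$ ($v = 739 - 48300 = -47561$)
$O{\left(2214 \right)} + v = 3021 - 47561 = -44540$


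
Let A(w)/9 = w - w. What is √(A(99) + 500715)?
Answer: 3*√55635 ≈ 707.61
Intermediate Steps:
A(w) = 0 (A(w) = 9*(w - w) = 9*0 = 0)
√(A(99) + 500715) = √(0 + 500715) = √500715 = 3*√55635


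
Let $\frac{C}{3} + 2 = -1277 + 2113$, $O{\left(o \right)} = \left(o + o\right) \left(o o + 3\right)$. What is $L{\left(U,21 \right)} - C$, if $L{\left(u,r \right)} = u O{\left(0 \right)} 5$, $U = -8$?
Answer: $-2502$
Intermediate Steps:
$O{\left(o \right)} = 2 o \left(3 + o^{2}\right)$ ($O{\left(o \right)} = 2 o \left(o^{2} + 3\right) = 2 o \left(3 + o^{2}\right)$)
$L{\left(u,r \right)} = 0$ ($L{\left(u,r \right)} = u 2 \cdot 0 \left(3 + 0^{2}\right) 5 = u 2 \cdot 0 \left(3 + 0\right) 5 = u 2 \cdot 0 \cdot 3 \cdot 5 = u 0 \cdot 5 = 0 \cdot 5 = 0$)
$C = 2502$ ($C = -6 + 3 \left(-1277 + 2113\right) = -6 + 3 \cdot 836 = -6 + 2508 = 2502$)
$L{\left(U,21 \right)} - C = 0 - 2502 = -2502$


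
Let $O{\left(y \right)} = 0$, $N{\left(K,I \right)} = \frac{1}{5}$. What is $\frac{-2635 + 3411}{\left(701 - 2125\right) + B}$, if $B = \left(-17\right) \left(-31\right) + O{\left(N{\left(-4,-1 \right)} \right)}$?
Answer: $- \frac{776}{897} \approx -0.86511$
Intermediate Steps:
$N{\left(K,I \right)} = \frac{1}{5}$
$B = 527$ ($B = \left(-17\right) \left(-31\right) + 0 = 527 + 0 = 527$)
$\frac{-2635 + 3411}{\left(701 - 2125\right) + B} = \frac{-2635 + 3411}{\left(701 - 2125\right) + 527} = \frac{776}{-1424 + 527} = \frac{776}{-897} = 776 \left(- \frac{1}{897}\right) = - \frac{776}{897}$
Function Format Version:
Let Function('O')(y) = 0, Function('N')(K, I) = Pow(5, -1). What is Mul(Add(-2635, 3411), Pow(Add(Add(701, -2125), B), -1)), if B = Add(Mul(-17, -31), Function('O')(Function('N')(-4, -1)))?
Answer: Rational(-776, 897) ≈ -0.86511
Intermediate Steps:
Function('N')(K, I) = Rational(1, 5)
B = 527 (B = Add(Mul(-17, -31), 0) = Add(527, 0) = 527)
Mul(Add(-2635, 3411), Pow(Add(Add(701, -2125), B), -1)) = Mul(Add(-2635, 3411), Pow(Add(Add(701, -2125), 527), -1)) = Mul(776, Pow(Add(-1424, 527), -1)) = Mul(776, Pow(-897, -1)) = Mul(776, Rational(-1, 897)) = Rational(-776, 897)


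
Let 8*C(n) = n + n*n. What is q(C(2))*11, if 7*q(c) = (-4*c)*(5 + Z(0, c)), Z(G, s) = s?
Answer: -759/28 ≈ -27.107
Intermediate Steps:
C(n) = n/8 + n²/8 (C(n) = (n + n*n)/8 = (n + n²)/8 = n/8 + n²/8)
q(c) = -4*c*(5 + c)/7 (q(c) = ((-4*c)*(5 + c))/7 = (-4*c*(5 + c))/7 = -4*c*(5 + c)/7)
q(C(2))*11 = -4*(⅛)*2*(1 + 2)*(5 + (⅛)*2*(1 + 2))/7*11 = -4*(⅛)*2*3*(5 + (⅛)*2*3)/7*11 = -4/7*¾*(5 + ¾)*11 = -4/7*¾*23/4*11 = -69/28*11 = -759/28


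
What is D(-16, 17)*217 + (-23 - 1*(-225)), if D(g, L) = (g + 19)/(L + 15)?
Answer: 7115/32 ≈ 222.34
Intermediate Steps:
D(g, L) = (19 + g)/(15 + L)
D(-16, 17)*217 + (-23 - 1*(-225)) = ((19 - 16)/(15 + 17))*217 + (-23 - 1*(-225)) = (3/32)*217 + (-23 + 225) = ((1/32)*3)*217 + 202 = (3/32)*217 + 202 = 651/32 + 202 = 7115/32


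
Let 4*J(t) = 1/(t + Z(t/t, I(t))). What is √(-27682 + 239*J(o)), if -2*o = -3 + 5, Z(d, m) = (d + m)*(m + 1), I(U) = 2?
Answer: I*√1771170/8 ≈ 166.36*I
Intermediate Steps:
Z(d, m) = (1 + m)*(d + m) (Z(d, m) = (d + m)*(1 + m) = (1 + m)*(d + m))
o = -1 (o = -(-3 + 5)/2 = -½*2 = -1)
J(t) = 1/(4*(9 + t)) (J(t) = 1/(4*(t + (t/t + 2 + 2² + (t/t)*2))) = 1/(4*(t + (1 + 2 + 4 + 1*2))) = 1/(4*(t + (1 + 2 + 4 + 2))) = 1/(4*(t + 9)) = 1/(4*(9 + t)))
√(-27682 + 239*J(o)) = √(-27682 + 239*(1/(4*(9 - 1)))) = √(-27682 + 239*((¼)/8)) = √(-27682 + 239*((¼)*(⅛))) = √(-27682 + 239*(1/32)) = √(-27682 + 239/32) = √(-885585/32) = I*√1771170/8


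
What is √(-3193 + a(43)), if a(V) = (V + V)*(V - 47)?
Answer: 3*I*√393 ≈ 59.473*I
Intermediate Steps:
a(V) = 2*V*(-47 + V) (a(V) = (2*V)*(-47 + V) = 2*V*(-47 + V))
√(-3193 + a(43)) = √(-3193 + 2*43*(-47 + 43)) = √(-3193 + 2*43*(-4)) = √(-3193 - 344) = √(-3537) = 3*I*√393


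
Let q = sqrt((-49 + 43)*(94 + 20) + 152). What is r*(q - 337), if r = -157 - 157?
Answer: 105818 - 628*I*sqrt(133) ≈ 1.0582e+5 - 7242.5*I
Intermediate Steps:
q = 2*I*sqrt(133) (q = sqrt(-6*114 + 152) = sqrt(-684 + 152) = sqrt(-532) = 2*I*sqrt(133) ≈ 23.065*I)
r = -314
r*(q - 337) = -314*(2*I*sqrt(133) - 337) = -314*(-337 + 2*I*sqrt(133)) = 105818 - 628*I*sqrt(133)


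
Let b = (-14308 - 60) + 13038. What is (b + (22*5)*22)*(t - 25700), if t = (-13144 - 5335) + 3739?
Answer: -44079600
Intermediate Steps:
b = -1330 (b = -14368 + 13038 = -1330)
t = -14740 (t = -18479 + 3739 = -14740)
(b + (22*5)*22)*(t - 25700) = (-1330 + (22*5)*22)*(-14740 - 25700) = (-1330 + 110*22)*(-40440) = (-1330 + 2420)*(-40440) = 1090*(-40440) = -44079600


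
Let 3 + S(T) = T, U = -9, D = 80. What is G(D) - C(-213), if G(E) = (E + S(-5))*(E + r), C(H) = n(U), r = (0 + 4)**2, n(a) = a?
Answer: 6921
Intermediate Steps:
S(T) = -3 + T
r = 16 (r = 4**2 = 16)
C(H) = -9
G(E) = (-8 + E)*(16 + E) (G(E) = (E + (-3 - 5))*(E + 16) = (E - 8)*(16 + E) = (-8 + E)*(16 + E))
G(D) - C(-213) = (-128 + 80**2 + 8*80) - 1*(-9) = (-128 + 6400 + 640) + 9 = 6912 + 9 = 6921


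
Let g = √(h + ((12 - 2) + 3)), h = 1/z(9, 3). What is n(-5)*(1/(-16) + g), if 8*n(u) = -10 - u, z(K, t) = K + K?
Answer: 5/128 - 5*√470/48 ≈ -2.2192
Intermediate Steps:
z(K, t) = 2*K
h = 1/18 (h = 1/(2*9) = 1/18 ≈ 0.055556)
n(u) = -5/4 - u/8 (n(u) = (-10 - u)/8 = -5/4 - u/8)
g = √470/6 (g = √(1/18 + ((12 - 2) + 3)) = √(1/18 + (10 + 3)) = √(1/18 + 13) = √(235/18) = √470/6 ≈ 3.6132)
n(-5)*(1/(-16) + g) = (-5/4 - ⅛*(-5))*(1/(-16) + √470/6) = (-5/4 + 5/8)*(-1/16 + √470/6) = -5*(-1/16 + √470/6)/8 = 5/128 - 5*√470/48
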